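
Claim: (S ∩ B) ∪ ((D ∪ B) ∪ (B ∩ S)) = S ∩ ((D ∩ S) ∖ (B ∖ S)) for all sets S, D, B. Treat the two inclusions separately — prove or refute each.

(⊆) fails; (⊇) holds.

Forward inclusion. This inclusion fails. Take S = ∅, D = {1}, B = ∅; then 1 ∈ (S ∩ B) ∪ ((D ∪ B) ∪ (B ∩ S)) but 1 ∉ S ∩ ((D ∩ S) ∖ (B ∖ S)).

Reverse inclusion. Let x ∈ S ∩ ((D ∩ S) ∖ (B ∖ S)). Then either x ∈ S ∩ D and x ∉ B; or x ∈ S ∩ D ∩ B. In each case x ∈ (S ∩ B) ∪ ((D ∪ B) ∪ (B ∩ S)), so S ∩ ((D ∩ S) ∖ (B ∖ S)) ⊆ (S ∩ B) ∪ ((D ∪ B) ∪ (B ∩ S)).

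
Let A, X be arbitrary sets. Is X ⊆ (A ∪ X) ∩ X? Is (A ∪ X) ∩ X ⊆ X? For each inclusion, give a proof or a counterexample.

Both inclusions hold; the sets are equal.

(⊆) Let x ∈ X. Then either x ∈ X and x ∉ A; or x ∈ A ∩ X. In each case x ∈ (A ∪ X) ∩ X, so X ⊆ (A ∪ X) ∩ X.

(⊇) Let x ∈ (A ∪ X) ∩ X. Then either x ∈ X and x ∉ A; or x ∈ A ∩ X. In each case x ∈ X, so (A ∪ X) ∩ X ⊆ X.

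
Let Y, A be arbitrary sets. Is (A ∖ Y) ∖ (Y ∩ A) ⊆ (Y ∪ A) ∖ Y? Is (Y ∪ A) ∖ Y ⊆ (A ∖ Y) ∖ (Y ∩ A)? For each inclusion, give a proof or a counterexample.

Forward inclusion. Let x ∈ (A ∖ Y) ∖ (Y ∩ A). Then x ∈ A and x ∉ Y, from which x ∈ (Y ∪ A) ∖ Y.

Reverse inclusion. Let x ∈ (Y ∪ A) ∖ Y. Then x ∈ A and x ∉ Y, from which x ∈ (A ∖ Y) ∖ (Y ∩ A).

The two sets are equal.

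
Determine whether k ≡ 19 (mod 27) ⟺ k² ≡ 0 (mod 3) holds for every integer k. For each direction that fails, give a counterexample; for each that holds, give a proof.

(→) This fails: take k = 19. Then 19 ≡ 19 (mod 27), but 19² = 361 ≡ 1 (mod 3), not 0.

(←) This fails: take k = 0. Then 0² = 0 ≡ 0 (mod 3), yet 0 ≡ 0 (mod 27), not 19.

Both directions fail.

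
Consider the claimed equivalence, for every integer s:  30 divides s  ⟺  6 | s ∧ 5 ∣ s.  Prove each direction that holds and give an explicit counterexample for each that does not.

The biconditional holds.

(→) If 30 ∣ s, write s = 30q. Since 30 = 5·6, s = 6·(5q), so 6 ∣ s; and since 30 = 6·5, s = 5·(6q), so 5 ∣ s.

(←) Suppose 6 ∣ s and 5 ∣ s. Any common multiple of 6 and 5 is a multiple of their lcm; here gcd(6, 5) = 1, so lcm(6, 5) = 6·5 = 30, so 30 ∣ s.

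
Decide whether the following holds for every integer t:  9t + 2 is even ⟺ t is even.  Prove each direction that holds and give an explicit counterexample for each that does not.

[⇒] Suppose 9t + 2 is even. Since 9 is odd, 9t and t have the same parity, so 9t + 2 ≡ t + 2 (mod 2). As 2 is even, 9t + 2 is even exactly when t is even. Thus t is even.

[⇐] Conversely, suppose t is even; write t = 2j. Then 9t + 2 = 9·(2j) + 2 = 2·9j + 2, which is even.

Both directions hold.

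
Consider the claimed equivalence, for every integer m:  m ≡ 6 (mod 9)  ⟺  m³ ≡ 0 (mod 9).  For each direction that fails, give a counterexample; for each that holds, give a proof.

(⇐) This fails: take m = 0. Then 0³ = 0 ≡ 0 (mod 9), yet 0 ≡ 0 (mod 9), not 6.

(⇒) Suppose m ≡ 6 (mod 9). Write m = 9j + 6. Then (9j + 6)³ = 729j³ + 1458j² + 972j + 216 = 9(81j³ + 162j² + 108j + 24) + 0, so m³ ≡ 0 (mod 9).

Not equivalent: only (⇒) holds.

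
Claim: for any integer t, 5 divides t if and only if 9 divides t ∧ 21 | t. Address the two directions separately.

(⇒) fails and (⇐) fails.

(⇒) This fails: take t = 5. Certainly 5 ∣ 5, but 9 ∤ 5.

(⇐) This fails: take t = 63. Both 9 ∣ 63 and 21 ∣ 63, yet 63 is not a multiple of 5 (since 63 = 12·5 + 3), so 5 ∤ 63.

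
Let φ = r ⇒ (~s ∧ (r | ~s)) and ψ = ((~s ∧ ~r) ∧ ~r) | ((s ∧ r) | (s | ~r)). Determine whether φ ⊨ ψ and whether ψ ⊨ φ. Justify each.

(⇒) This fails. Under r = T, s = F, the left side is true but the right side is false.

(⇐) This fails. Under r = T, s = T, the left side is false but the right side is true.

Both directions fail.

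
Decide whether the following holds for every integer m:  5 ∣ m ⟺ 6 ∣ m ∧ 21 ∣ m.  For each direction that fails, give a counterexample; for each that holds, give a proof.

[⇒] This fails: take m = 5. Certainly 5 ∣ 5, but 6 ∤ 5.

[⇐] This fails: take m = 42. Both 6 ∣ 42 and 21 ∣ 42, yet 42 is not a multiple of 5 (since 42 = 8·5 + 2), so 5 ∤ 42.

Both directions fail.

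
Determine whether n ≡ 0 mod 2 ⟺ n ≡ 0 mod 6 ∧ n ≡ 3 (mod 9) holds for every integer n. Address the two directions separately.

Forward direction. This fails: n = 0 gives 0 ≡ 0 (mod 2) but 0 ≡ 0 (mod 9), so the conjunction on the right does not hold.

Converse. If n ≡ 0 (mod 6) and n ≡ 3 (mod 9), then by the Chinese remainder theorem n ≡ 12 (mod 18). Since 12 ≡ 0 (mod 2) and 2 ∣ 18, we get n ≡ 0 (mod 2).

Not equivalent: only (⇐) holds.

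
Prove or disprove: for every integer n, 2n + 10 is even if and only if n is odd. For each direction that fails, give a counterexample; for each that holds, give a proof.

The forward direction fails; the converse holds.

(⇒) This fails: take n = 6. Then 2n + 10 = 22, which is even, yet n = 6 is even, not odd.

(⇐) Suppose n is odd. Since 2 is even, 2n is even for every n, so 2n + 10 has the same parity as 10, which is even. Hence 2n + 10 is even.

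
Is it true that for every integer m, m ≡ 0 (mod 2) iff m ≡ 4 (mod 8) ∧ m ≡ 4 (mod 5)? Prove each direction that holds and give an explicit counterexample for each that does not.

(⇒) fails; (⇐) holds.

(⇒) This fails: m = 0 gives 0 ≡ 0 (mod 2) but 0 ≡ 0 (mod 8), so the conjunction on the right does not hold.

(⇐) Conversely, if m ≡ 4 (mod 8) and m ≡ 4 (mod 5), then by the Chinese remainder theorem m ≡ 4 (mod 40). Since 4 ≡ 0 (mod 2) and 2 ∣ 40, we get m ≡ 0 (mod 2).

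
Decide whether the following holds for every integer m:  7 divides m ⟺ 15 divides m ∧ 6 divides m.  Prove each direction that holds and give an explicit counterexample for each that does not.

(⇒) fails and (⇐) fails.

(→) This fails: take m = 7. Certainly 7 ∣ 7, but 15 ∤ 7.

(←) This fails: take m = 30. Both 15 ∣ 30 and 6 ∣ 30, yet 30 is not a multiple of 7 (since 30 = 4·7 + 2), so 7 ∤ 30.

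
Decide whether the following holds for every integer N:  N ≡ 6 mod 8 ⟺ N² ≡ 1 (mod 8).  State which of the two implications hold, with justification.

(→) This fails: take N = 6. Then 6 ≡ 6 (mod 8), but 6² = 36 ≡ 4 (mod 8), not 1.

(←) This fails: take N = 1. Then 1² = 1 ≡ 1 (mod 8), yet 1 ≡ 1 (mod 8), not 6.

Both directions fail.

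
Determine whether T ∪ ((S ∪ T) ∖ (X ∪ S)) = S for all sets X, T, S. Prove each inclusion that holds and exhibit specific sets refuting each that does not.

Forward inclusion. This inclusion fails. Take X = ∅, T = {1}, S = ∅; then 1 ∈ T ∪ ((S ∪ T) ∖ (X ∪ S)) but 1 ∉ S.

Reverse inclusion. This inclusion fails. Take X = ∅, T = ∅, S = {1}; then 1 ∈ S but 1 ∉ T ∪ ((S ∪ T) ∖ (X ∪ S)).

Neither inclusion holds.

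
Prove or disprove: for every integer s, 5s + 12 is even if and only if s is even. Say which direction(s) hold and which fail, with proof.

Both directions hold; the statement is true.

Forward direction. Suppose 5s + 12 is even. Since 5 is odd, 5s and s have the same parity, so 5s + 12 ≡ s + 12 (mod 2). As 12 is even, 5s + 12 is even exactly when s is even. Thus s is even.

Converse. Suppose s is even; write s = 2j. Then 5s + 12 = 5·(2j) + 12 = 2·5j + 12, which is even.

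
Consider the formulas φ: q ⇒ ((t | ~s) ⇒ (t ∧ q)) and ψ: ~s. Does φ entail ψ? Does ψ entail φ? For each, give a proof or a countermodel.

(⇒) fails and (⇐) fails.

[⇒] This fails. Under q = F, s = T, t = F, the left side is true but the right side is false.

[⇐] This fails. Under q = T, s = F, t = F, the left side is false but the right side is true.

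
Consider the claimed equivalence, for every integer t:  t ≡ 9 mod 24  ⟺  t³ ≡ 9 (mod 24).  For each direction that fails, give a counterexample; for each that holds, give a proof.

Converse. Suppose t³ ≡ 9 (mod 24). The only residue r in {0, …, 23} with r³ ≡ 9 (mod 24) is r = 9, so t ≡ 9 (mod 24).

Forward direction. Suppose t ≡ 9 mod 24. Write t = 24j + 9. Then (24j + 9)³ = 13824j³ + 15552j² + 5832j + 729 = 24(576j³ + 648j² + 243j + 30) + 9, so t³ ≡ 9 (mod 24).

Equivalent; both directions hold.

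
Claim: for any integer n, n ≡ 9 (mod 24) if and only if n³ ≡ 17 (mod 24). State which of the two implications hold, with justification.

Forward direction. This fails: take n = 9. Then 9 ≡ 9 (mod 24), but 9³ = 729 ≡ 9 (mod 24), not 17.

Converse. This fails: take n = 17. Then 17³ = 4913 ≡ 17 (mod 24), yet 17 ≡ 17 (mod 24), not 9.

Neither direction holds.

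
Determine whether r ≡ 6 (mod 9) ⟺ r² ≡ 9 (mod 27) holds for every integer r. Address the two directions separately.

[⇒] Suppose r ≡ 6 (mod 9). Working modulo 27, r ∈ {6, 15, 24}; for each such r, r² ≡ 9 (mod 27).

[⇐] This fails: take r = 3. Then 3² = 9 ≡ 9 (mod 27), yet 3 ≡ 3 (mod 9), not 6.

The forward direction holds; the converse fails.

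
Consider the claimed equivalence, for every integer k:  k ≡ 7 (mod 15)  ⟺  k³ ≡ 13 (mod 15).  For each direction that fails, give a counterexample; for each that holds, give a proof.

Equivalent; both directions hold.

(←) Suppose k³ ≡ 13 (mod 15). The only residue r in {0, …, 14} with r³ ≡ 13 (mod 15) is r = 7, so k ≡ 7 (mod 15).

(→) Suppose k ≡ 7 (mod 15). Write k = 15j + 7. Then (15j + 7)³ = 3375j³ + 4725j² + 2205j + 343 = 15(225j³ + 315j² + 147j + 22) + 13, so k³ ≡ 13 (mod 15).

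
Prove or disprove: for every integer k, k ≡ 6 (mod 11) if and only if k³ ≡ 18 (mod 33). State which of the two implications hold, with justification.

(⇒) fails; (⇐) holds.

(⟹) This fails: take k = 17. Then 17 ≡ 6 (mod 11), but 17³ = 4913 ≡ 29 (mod 33), not 18.

(⟸) Conversely, the residues r modulo 33 with r³ ≡ 18 (mod 33) are exactly {6}, and each is ≡ 6 (mod 11).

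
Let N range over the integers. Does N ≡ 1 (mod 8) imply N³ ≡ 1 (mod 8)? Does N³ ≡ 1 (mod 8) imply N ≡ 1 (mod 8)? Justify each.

Equivalent; both directions hold.

(⟹) Suppose N ≡ 1 (mod 8). Write N = 8j + 1. Then (8j + 1)³ = 512j³ + 192j² + 24j + 1 = 8(64j³ + 24j² + 3j) + 1, so N³ ≡ 1 (mod 8).

(⟸) Conversely, suppose N³ ≡ 1 (mod 8). The only residue r in {0, …, 7} with r³ ≡ 1 (mod 8) is r = 1, so N ≡ 1 (mod 8).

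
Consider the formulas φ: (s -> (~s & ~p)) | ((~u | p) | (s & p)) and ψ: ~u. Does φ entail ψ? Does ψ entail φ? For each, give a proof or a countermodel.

(←) Assume the antecedent. If p is true, the consequent reduces to true regardless of the other variables. If p is false, the antecedent forces (p = F, u = F, s = F) or (p = F, u = F, s = T), and the consequent holds there. Either way the consequent holds.

(→) This fails. Under p = F, u = T, s = F, the left side is true but the right side is false.

(⇒) fails; (⇐) holds.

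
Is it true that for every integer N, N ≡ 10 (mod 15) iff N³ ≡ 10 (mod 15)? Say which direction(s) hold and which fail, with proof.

The biconditional holds.

(→) Suppose N ≡ 10 (mod 15). Write N = 15j + 10. Then (15j + 10)³ = 3375j³ + 6750j² + 4500j + 1000 = 15(225j³ + 450j² + 300j + 66) + 10, so N³ ≡ 10 (mod 15).

(←) Conversely, suppose N³ ≡ 10 (mod 15). The only residue r in {0, …, 14} with r³ ≡ 10 (mod 15) is r = 10, so N ≡ 10 (mod 15).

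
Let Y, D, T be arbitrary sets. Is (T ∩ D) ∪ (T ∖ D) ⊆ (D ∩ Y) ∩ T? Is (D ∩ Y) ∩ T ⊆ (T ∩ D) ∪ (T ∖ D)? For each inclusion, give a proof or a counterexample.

(⊆) This inclusion fails. Take Y = ∅, D = ∅, T = {1}; then 1 ∈ (T ∩ D) ∪ (T ∖ D) but 1 ∉ (D ∩ Y) ∩ T.

(⊇) Let x ∈ (D ∩ Y) ∩ T. Then x ∈ Y ∩ D ∩ T, from which x ∈ (T ∩ D) ∪ (T ∖ D).

The sets are not equal: only the reverse inclusion holds.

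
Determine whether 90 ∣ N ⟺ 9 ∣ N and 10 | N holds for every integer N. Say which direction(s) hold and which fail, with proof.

(→) If 90 ∣ N, write N = 90q. Since 90 = 10·9, N = 9·(10q), so 9 ∣ N; and since 90 = 9·10, N = 10·(9q), so 10 ∣ N.

(←) Suppose 9 ∣ N and 10 ∣ N. Any common multiple of 9 and 10 is a multiple of their lcm; here gcd(9, 10) = 1, so lcm(9, 10) = 9·10 = 90, so 90 ∣ N.

Both implications hold.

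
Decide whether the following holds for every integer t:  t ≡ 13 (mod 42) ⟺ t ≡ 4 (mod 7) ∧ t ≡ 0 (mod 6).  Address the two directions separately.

(→) This fails: t = 13 gives 13 ≡ 13 (mod 42) but 13 ≡ 6 (mod 7), so the conjunction on the right does not hold.

(←) This fails: t = 18 satisfies both congruences on the right (18 ≡ 4 mod 7 and 18 ≡ 0 mod 6) yet 18 ≡ 18 (mod 42), not 13.

(⇒) fails and (⇐) fails.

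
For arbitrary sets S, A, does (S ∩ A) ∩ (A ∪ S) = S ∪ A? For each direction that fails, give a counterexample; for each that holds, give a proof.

The sets are not equal: only the forward inclusion holds.

Forward inclusion. Let x ∈ (S ∩ A) ∩ (A ∪ S). Then x ∈ S ∩ A, from which x ∈ S ∪ A.

Reverse inclusion. This inclusion fails. Take S = {1}, A = ∅; then 1 ∈ S ∪ A but 1 ∉ (S ∩ A) ∩ (A ∪ S).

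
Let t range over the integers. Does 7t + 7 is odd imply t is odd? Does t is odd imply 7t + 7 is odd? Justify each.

Both directions fail.

(⇒) This fails: t = 0 gives 7t + 7 = 7, which is odd, but 0 is even, not odd.

(⇐) This also fails: t = 7 is odd, but 7t + 7 = 56 is even, not odd.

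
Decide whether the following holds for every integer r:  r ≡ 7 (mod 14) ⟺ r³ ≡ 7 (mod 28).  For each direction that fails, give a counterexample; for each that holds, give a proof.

Not equivalent: only (⇐) holds.

Forward direction. This fails: take r = 21. Then 21 ≡ 7 (mod 14), but 21³ = 9261 ≡ 21 (mod 28), not 7.

Converse. The residues r modulo 28 with r³ ≡ 7 (mod 28) are exactly {7}, and each is ≡ 7 (mod 14).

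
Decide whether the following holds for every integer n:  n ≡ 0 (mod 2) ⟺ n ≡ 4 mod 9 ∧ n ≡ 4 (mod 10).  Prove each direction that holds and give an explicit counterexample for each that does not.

The forward direction fails; the converse holds.

(←) If n ≡ 4 (mod 9) and n ≡ 4 (mod 10), then by the Chinese remainder theorem n ≡ 4 (mod 90). Since 4 ≡ 0 (mod 2) and 2 ∣ 90, we get n ≡ 0 (mod 2).

(→) This fails: n = 0 gives 0 ≡ 0 (mod 2) but 0 ≡ 0 (mod 9), so the conjunction on the right does not hold.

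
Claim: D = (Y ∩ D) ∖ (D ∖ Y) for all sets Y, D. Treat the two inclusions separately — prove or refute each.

Only the reverse inclusion holds.

Forward inclusion. This inclusion fails. Take Y = ∅, D = {1}; then 1 ∈ D but 1 ∉ (Y ∩ D) ∖ (D ∖ Y).

Reverse inclusion. Let x ∈ (Y ∩ D) ∖ (D ∖ Y). Then x ∈ Y ∩ D, from which x ∈ D.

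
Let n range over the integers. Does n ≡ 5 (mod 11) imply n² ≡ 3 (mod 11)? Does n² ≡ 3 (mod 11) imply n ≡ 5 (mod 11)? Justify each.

(⇐) This fails: take n = 6. Then 6² = 36 ≡ 3 (mod 11), yet 6 ≡ 6 (mod 11), not 5.

(⇒) Suppose n ≡ 5 (mod 11). Write n = 11j + 5. Then (11j + 5)² = 121j² + 110j + 25 = 11(11j² + 10j + 2) + 3, so n² ≡ 3 (mod 11).

The forward direction holds; the converse fails.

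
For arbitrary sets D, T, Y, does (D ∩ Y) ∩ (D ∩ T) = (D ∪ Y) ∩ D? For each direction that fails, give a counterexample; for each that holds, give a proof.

Only the forward inclusion holds.

Forward inclusion. Let x ∈ (D ∩ Y) ∩ (D ∩ T). Then x ∈ D ∩ T ∩ Y, from which x ∈ (D ∪ Y) ∩ D.

Reverse inclusion. This inclusion fails. Take D = {1}, T = ∅, Y = ∅; then 1 ∈ (D ∪ Y) ∩ D but 1 ∉ (D ∩ Y) ∩ (D ∩ T).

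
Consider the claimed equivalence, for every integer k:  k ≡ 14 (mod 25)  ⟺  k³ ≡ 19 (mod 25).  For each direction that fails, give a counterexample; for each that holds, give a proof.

Forward direction. Suppose k ≡ 14 (mod 25). Write k = 25j + 14. Then (25j + 14)³ = 15625j³ + 26250j² + 14700j + 2744 = 25(625j³ + 1050j² + 588j + 109) + 19, so k³ ≡ 19 (mod 25).

Converse. Suppose k³ ≡ 19 (mod 25). The only residue r in {0, …, 24} with r³ ≡ 19 (mod 25) is r = 14, so k ≡ 14 (mod 25).

Both directions hold.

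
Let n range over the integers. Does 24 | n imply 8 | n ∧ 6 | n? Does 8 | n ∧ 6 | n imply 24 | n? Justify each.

Forward direction. If 24 ∣ n, write n = 24q. Since 24 = 3·8, n = 8·(3q), so 8 ∣ n; and since 24 = 4·6, n = 6·(4q), so 6 ∣ n.

Converse. Suppose 8 ∣ n and 6 ∣ n. Any common multiple of 8 and 6 is a multiple of their lcm; here lcm(8, 6) = 8·6/gcd(8, 6) = 48/2 = 24, so 24 ∣ n.

Both implications hold.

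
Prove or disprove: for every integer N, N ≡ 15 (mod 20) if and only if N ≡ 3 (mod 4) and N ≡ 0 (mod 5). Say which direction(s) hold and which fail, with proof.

(⟸) If N ≡ 3 (mod 4) and N ≡ 0 (mod 5), then by the Chinese remainder theorem N ≡ 15 (mod 20). This is exactly N ≡ 15 (mod 20).

(⟹) Suppose N ≡ 15 (mod 20); write N = 20j + 15. Since 4 ∣ 20, reducing mod 4 gives N ≡ 15 ≡ 3 (mod 4); since 5 ∣ 20, reducing mod 5 gives N ≡ 15 ≡ 0 (mod 5).

Both directions hold; the statement is true.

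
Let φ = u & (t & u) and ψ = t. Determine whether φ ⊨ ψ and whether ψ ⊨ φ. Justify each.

Only the forward implication holds.

[⇐] This fails. Under u = F, t = T, the left side is false but the right side is true.

[⇒] Assume the antecedent. If u is true, the antecedent forces (u = T, t = T), and t holds there. If u is false, the antecedent cannot hold. Either way t holds.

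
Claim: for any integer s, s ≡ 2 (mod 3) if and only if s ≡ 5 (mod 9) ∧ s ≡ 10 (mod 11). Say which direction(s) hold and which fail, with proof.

(⇐) If s ≡ 5 (mod 9) and s ≡ 10 (mod 11), then by the Chinese remainder theorem s ≡ 32 (mod 99). Since 32 ≡ 2 (mod 3) and 3 ∣ 99, we get s ≡ 2 (mod 3).

(⇒) This fails: s = 2 gives 2 ≡ 2 (mod 3) but 2 ≡ 2 (mod 9), so the conjunction on the right does not hold.

The forward direction fails; the converse holds.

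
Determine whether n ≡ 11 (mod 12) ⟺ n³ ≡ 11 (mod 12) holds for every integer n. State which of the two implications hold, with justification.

Both directions hold.

(⇒) Suppose n ≡ 11 (mod 12). Write n = 12j + 11. Then (12j + 11)³ = 1728j³ + 4752j² + 4356j + 1331 = 12(144j³ + 396j² + 363j + 110) + 11, so n³ ≡ 11 (mod 12).

(⇐) For the converse, argue contrapositively. If n ≢ 11 (mod 12), then n is congruent to one of 0, 1, 2, 3, 4, 5, 6, 7, 8, 9, 10 modulo 12, and these give n³ ≡ 0, 1, 8, 3, 4, 5, 0, 7, 8, 9, 4 respectively — never 11.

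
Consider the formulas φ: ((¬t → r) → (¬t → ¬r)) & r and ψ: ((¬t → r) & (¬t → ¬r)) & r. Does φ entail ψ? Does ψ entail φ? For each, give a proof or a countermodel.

Both directions hold.

[⇒] Assume the antecedent. If t is true, the antecedent forces (t = T, r = T), and ((¬t → r) & (¬t → ¬r)) & r holds there. If t is false, the antecedent cannot hold. Either way ((¬t → r) & (¬t → ¬r)) & r holds.

[⇐] Assume the antecedent. If t is true, the antecedent forces (t = T, r = T), and ((¬t → r) → (¬t → ¬r)) & r holds there. If t is false, the antecedent cannot hold. Either way ((¬t → r) → (¬t → ¬r)) & r holds.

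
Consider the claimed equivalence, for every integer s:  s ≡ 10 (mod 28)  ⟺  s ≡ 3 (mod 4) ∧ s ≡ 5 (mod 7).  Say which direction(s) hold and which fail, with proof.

(⇒) fails and (⇐) fails.

(⟹) This fails: s = 10 gives 10 ≡ 10 (mod 28) but 10 ≡ 2 (mod 4), so the conjunction on the right does not hold.

(⟸) This fails: s = 19 satisfies both congruences on the right (19 ≡ 3 mod 4 and 19 ≡ 5 mod 7) yet 19 ≡ 19 (mod 28), not 10.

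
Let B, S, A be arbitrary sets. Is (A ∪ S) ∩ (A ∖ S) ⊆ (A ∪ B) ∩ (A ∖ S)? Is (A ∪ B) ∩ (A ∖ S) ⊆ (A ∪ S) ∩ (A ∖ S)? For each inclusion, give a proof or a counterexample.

Both inclusions hold.

Forward inclusion. Let x ∈ (A ∪ S) ∩ (A ∖ S). Then either x ∈ A and x ∉ B, S; or x ∈ B ∩ A and x ∉ S. In each case x ∈ (A ∪ B) ∩ (A ∖ S), so (A ∪ S) ∩ (A ∖ S) ⊆ (A ∪ B) ∩ (A ∖ S).

Reverse inclusion. Let x ∈ (A ∪ B) ∩ (A ∖ S). Then either x ∈ A and x ∉ B, S; or x ∈ B ∩ A and x ∉ S. In each case x ∈ (A ∪ S) ∩ (A ∖ S), so (A ∪ B) ∩ (A ∖ S) ⊆ (A ∪ S) ∩ (A ∖ S).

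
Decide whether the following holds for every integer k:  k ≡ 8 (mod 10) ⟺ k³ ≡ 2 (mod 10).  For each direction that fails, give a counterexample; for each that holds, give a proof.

(⇒) Suppose k ≡ 8 (mod 10). Write k = 10j + 8. Then (10j + 8)³ = 1000j³ + 2400j² + 1920j + 512 = 10(100j³ + 240j² + 192j + 51) + 2, so k³ ≡ 2 (mod 10).

(⇐) Conversely, suppose k³ ≡ 2 (mod 10). The only residue r in {0, …, 9} with r³ ≡ 2 (mod 10) is r = 8, so k ≡ 8 (mod 10).

Equivalent; both directions hold.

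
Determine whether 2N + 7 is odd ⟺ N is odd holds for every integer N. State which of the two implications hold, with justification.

Not equivalent: only (⇐) holds.

Forward direction. This fails: take N = 4. Then 2N + 7 = 15, which is odd, yet N = 4 is even, not odd.

Converse. Suppose N is odd. Since 2 is even, 2N is even for every N, so 2N + 7 has the same parity as 7, which is odd. Hence 2N + 7 is odd.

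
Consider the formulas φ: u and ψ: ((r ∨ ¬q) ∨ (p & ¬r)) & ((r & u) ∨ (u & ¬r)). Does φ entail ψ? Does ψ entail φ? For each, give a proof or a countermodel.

The forward direction fails; the converse holds.

(⟸) Assume the antecedent. If u is true, u reduces to true regardless of the other variables. If u is false, the antecedent cannot hold. Either way u holds.

(⟹) This fails. Under u = T, q = T, r = F, p = F, the left side is true but the right side is false.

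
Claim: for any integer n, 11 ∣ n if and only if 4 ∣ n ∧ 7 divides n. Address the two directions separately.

Neither direction holds.

(⇒) This fails: take n = 11. Certainly 11 ∣ 11, but 4 ∤ 11.

(⇐) This fails: take n = 28. Both 4 ∣ 28 and 7 ∣ 28, yet 28 is not a multiple of 11 (since 28 = 2·11 + 6), so 11 ∤ 28.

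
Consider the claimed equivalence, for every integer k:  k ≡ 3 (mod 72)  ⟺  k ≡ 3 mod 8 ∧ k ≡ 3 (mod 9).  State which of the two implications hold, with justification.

[⇒] Suppose k ≡ 3 (mod 72); write k = 72j + 3. Since 8 ∣ 72, reducing mod 8 gives k ≡ 3 (mod 8); since 9 ∣ 72, reducing mod 9 gives k ≡ 3 (mod 9).

[⇐] Conversely, if k ≡ 3 (mod 8) and k ≡ 3 (mod 9), then by the Chinese remainder theorem k ≡ 3 (mod 72). This is exactly k ≡ 3 (mod 72).

Both implications hold.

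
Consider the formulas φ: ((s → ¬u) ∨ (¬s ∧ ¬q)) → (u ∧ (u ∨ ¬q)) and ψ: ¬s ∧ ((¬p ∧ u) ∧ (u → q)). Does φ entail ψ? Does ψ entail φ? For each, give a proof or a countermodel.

Only the reverse direction holds.

[⇒] This fails. Under u = T, s = F, p = F, q = F, the left side is true but the right side is false.

[⇐] Assume the antecedent. If u is true, the consequent reduces to true regardless of the other variables. If u is false, the antecedent cannot hold. Either way the consequent holds.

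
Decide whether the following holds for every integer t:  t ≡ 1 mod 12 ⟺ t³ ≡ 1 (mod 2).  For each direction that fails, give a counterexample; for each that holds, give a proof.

Only the forward implication holds.

(⇒) Suppose t ≡ 1 (mod 12). Then t³ ≡ 1³ = 1 (mod 12), and since 2 ∣ 12, also t³ ≡ 1 (mod 2).

(⇐) This fails: take t = 3. Then 3³ = 27 ≡ 1 (mod 2), yet 3 ≡ 3 (mod 12), not 1.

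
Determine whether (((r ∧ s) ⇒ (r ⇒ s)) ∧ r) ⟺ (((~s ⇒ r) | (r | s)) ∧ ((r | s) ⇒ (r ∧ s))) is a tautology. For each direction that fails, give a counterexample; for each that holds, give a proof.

(→) This fails. Under r = T, s = F, the left side is true but the right side is false.

(←) Assume the antecedent. If r is true, ((r ∧ s) ⇒ (r ⇒ s)) ∧ r reduces to true regardless of the other variables. If r is false, the antecedent cannot hold. Either way ((r ∧ s) ⇒ (r ⇒ s)) ∧ r holds.

Only the converse holds.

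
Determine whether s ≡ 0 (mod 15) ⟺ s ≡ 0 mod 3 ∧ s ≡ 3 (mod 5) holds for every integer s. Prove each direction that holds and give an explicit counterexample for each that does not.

(⇒) fails and (⇐) fails.

(→) This fails: s = 0 gives 0 ≡ 0 (mod 15) but 0 ≡ 0 (mod 5), so the conjunction on the right does not hold.

(←) This fails: s = 3 satisfies both congruences on the right (3 ≡ 0 mod 3 and 3 ≡ 3 mod 5) yet 3 ≡ 3 (mod 15), not 0.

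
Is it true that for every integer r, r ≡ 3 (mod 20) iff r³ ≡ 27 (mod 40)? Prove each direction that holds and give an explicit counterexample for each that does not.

Not equivalent: only (⇐) holds.

Forward direction. This fails: take r = 23. Then 23 ≡ 3 (mod 20), but 23³ = 12167 ≡ 7 (mod 40), not 27.

Converse. The residues r modulo 40 with r³ ≡ 27 (mod 40) are exactly {3}, and each is ≡ 3 (mod 20).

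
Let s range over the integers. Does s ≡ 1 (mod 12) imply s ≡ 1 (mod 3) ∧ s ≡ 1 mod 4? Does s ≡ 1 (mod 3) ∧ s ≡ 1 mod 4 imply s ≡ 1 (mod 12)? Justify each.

Both directions hold.

(⇒) Suppose s ≡ 1 (mod 12); write s = 12j + 1. Since 3 ∣ 12, reducing mod 3 gives s ≡ 1 (mod 3); since 4 ∣ 12, reducing mod 4 gives s ≡ 1 (mod 4).

(⇐) Conversely, if s ≡ 1 (mod 3) and s ≡ 1 (mod 4), then by the Chinese remainder theorem s ≡ 1 (mod 12). This is exactly s ≡ 1 (mod 12).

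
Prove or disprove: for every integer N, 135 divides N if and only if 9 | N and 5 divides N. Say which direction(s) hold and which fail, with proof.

Only the forward implication holds.

(⟹) If 135 ∣ N, write N = 135q. Since 135 = 15·9, N = 9·(15q), so 9 ∣ N; and since 135 = 27·5, N = 5·(27q), so 5 ∣ N.

(⟸) This fails: take N = 45. Both 9 ∣ 45 and 5 ∣ 45, yet 45 is not a multiple of 135 (since 45 = 0·135 + 45), so 135 ∤ 45.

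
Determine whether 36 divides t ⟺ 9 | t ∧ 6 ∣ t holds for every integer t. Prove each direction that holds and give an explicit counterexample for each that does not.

Not equivalent: only (⇒) holds.

(→) If 36 ∣ t, write t = 36q. Since 36 = 4·9, t = 9·(4q), so 9 ∣ t; and since 36 = 6·6, t = 6·(6q), so 6 ∣ t.

(←) This fails: take t = 18. Both 9 ∣ 18 and 6 ∣ 18, yet 18 is not a multiple of 36 (since 18 = 0·36 + 18), so 36 ∤ 18.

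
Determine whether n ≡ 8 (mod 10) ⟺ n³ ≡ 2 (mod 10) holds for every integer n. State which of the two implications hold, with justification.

Both implications hold.

(⇐) For the converse, argue contrapositively. If n ≢ 8 (mod 10), then n is congruent to one of 0, 1, 2, 3, 4, 5, 6, 7, 9 modulo 10, and these give n³ ≡ 0, 1, 8, 7, 4, 5, 6, 3, 9 respectively — never 2.

(⇒) Suppose n ≡ 8 (mod 10). Write n = 10j + 8. Then (10j + 8)³ = 1000j³ + 2400j² + 1920j + 512 = 10(100j³ + 240j² + 192j + 51) + 2, so n³ ≡ 2 (mod 10).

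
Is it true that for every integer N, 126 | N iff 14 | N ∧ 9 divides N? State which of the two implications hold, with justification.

Both directions hold.

(→) If 126 ∣ N, write N = 126q. Since 126 = 9·14, N = 14·(9q), so 14 ∣ N; and since 126 = 14·9, N = 9·(14q), so 9 ∣ N.

(←) Suppose 14 ∣ N and 9 ∣ N. Any common multiple of 14 and 9 is a multiple of their lcm; here gcd(14, 9) = 1, so lcm(14, 9) = 14·9 = 126, so 126 ∣ N.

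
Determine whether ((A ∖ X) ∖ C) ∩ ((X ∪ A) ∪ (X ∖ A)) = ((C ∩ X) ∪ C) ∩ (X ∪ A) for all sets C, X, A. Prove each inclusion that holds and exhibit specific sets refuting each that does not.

Both inclusions fail.

Forward inclusion. This inclusion fails. Take C = ∅, X = ∅, A = {1}; then 1 ∈ ((A ∖ X) ∖ C) ∩ ((X ∪ A) ∪ (X ∖ A)) but 1 ∉ ((C ∩ X) ∪ C) ∩ (X ∪ A).

Reverse inclusion. This inclusion fails. Take C = {1}, X = {1}, A = ∅; then 1 ∈ ((C ∩ X) ∪ C) ∩ (X ∪ A) but 1 ∉ ((A ∖ X) ∖ C) ∩ ((X ∪ A) ∪ (X ∖ A)).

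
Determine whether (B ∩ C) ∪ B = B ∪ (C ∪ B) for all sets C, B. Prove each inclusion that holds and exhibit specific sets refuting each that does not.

(⊆) holds; (⊇) fails.

(⟹) Let x ∈ (B ∩ C) ∪ B. Then either x ∈ B and x ∉ C; or x ∈ C ∩ B. In each case x ∈ B ∪ (C ∪ B), so (B ∩ C) ∪ B ⊆ B ∪ (C ∪ B).

(⟸) This inclusion fails. Take C = {1}, B = ∅; then 1 ∈ B ∪ (C ∪ B) but 1 ∉ (B ∩ C) ∪ B.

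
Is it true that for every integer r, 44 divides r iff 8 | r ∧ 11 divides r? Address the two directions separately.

Only the reverse direction holds.

(→) This fails: take r = 44. Certainly 44 ∣ 44, but 8 ∤ 44.

(←) Suppose 8 ∣ r and 11 ∣ r. Any common multiple of 8 and 11 is a multiple of their lcm; here gcd(8, 11) = 1, so lcm(8, 11) = 8·11 = 88, so 88 ∣ r. Since 44 ∣ 88, it follows that 44 ∣ r.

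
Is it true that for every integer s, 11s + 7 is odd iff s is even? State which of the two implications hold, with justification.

Forward direction. Suppose 11s + 7 is odd. Since 11 is odd, 11s and s have the same parity, so 11s + 7 ≡ s + 7 (mod 2). As 7 is odd, 11s + 7 is odd exactly when s is even. Thus s is even.

Converse. Suppose s is even; write s = 2j. Then 11s + 7 = 11·(2j) + 7 = 2·11j + 7, which is odd.

The biconditional holds.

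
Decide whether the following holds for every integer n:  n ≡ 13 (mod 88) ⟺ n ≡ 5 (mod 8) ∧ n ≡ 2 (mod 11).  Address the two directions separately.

Both implications hold.

Forward direction. Suppose n ≡ 13 (mod 88); write n = 88j + 13. Since 8 ∣ 88, reducing mod 8 gives n ≡ 13 ≡ 5 (mod 8); since 11 ∣ 88, reducing mod 11 gives n ≡ 13 ≡ 2 (mod 11).

Converse. If n ≡ 5 (mod 8) and n ≡ 2 (mod 11), then by the Chinese remainder theorem n ≡ 13 (mod 88). This is exactly n ≡ 13 (mod 88).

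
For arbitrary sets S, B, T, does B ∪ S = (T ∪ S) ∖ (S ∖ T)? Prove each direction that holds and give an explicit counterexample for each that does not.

Forward inclusion. This inclusion fails. Take S = {1}, B = ∅, T = ∅; then 1 ∈ B ∪ S but 1 ∉ (T ∪ S) ∖ (S ∖ T).

Reverse inclusion. This inclusion fails. Take S = ∅, B = ∅, T = {1}; then 1 ∈ (T ∪ S) ∖ (S ∖ T) but 1 ∉ B ∪ S.

Neither inclusion holds.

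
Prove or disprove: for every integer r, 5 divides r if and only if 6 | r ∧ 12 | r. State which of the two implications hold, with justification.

Forward direction. This fails: take r = 5. Certainly 5 ∣ 5, but 6 ∤ 5.

Converse. This fails: take r = 12. Both 6 ∣ 12 and 12 ∣ 12, yet 12 is not a multiple of 5 (since 12 = 2·5 + 2), so 5 ∤ 12.

Neither direction holds.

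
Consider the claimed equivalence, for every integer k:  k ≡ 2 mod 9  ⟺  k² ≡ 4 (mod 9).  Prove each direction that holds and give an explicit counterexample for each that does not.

(→) Suppose k ≡ 2 mod 9. Write k = 9j + 2. Then (9j + 2)² = 81j² + 36j + 4 = 9(9j² + 4j) + 4, so k² ≡ 4 (mod 9).

(←) This fails: take k = 7. Then 7² = 49 ≡ 4 (mod 9), yet 7 ≡ 7 (mod 9), not 2.

Not equivalent: only (⇒) holds.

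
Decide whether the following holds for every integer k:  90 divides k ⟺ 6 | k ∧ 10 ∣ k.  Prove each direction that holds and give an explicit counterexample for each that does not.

Only the forward implication holds.

(→) If 90 ∣ k, write k = 90q. Since 90 = 15·6, k = 6·(15q), so 6 ∣ k; and since 90 = 9·10, k = 10·(9q), so 10 ∣ k.

(←) This fails: take k = 30. Both 6 ∣ 30 and 10 ∣ 30, yet 30 is not a multiple of 90 (since 30 = 0·90 + 30), so 90 ∤ 30.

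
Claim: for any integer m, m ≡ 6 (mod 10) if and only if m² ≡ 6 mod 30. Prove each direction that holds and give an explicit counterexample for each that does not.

(→) This fails: take m = 16. Then 16 ≡ 6 (mod 10), but 16² = 256 ≡ 16 (mod 30), not 6.

(←) This fails: take m = 24. Then 24² = 576 ≡ 6 (mod 30), yet 24 ≡ 4 (mod 10), not 6.

(⇒) fails and (⇐) fails.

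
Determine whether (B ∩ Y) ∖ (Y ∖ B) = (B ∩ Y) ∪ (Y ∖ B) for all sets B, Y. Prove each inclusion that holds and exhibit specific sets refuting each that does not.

Only the forward inclusion holds.

Forward inclusion. Let x ∈ (B ∩ Y) ∖ (Y ∖ B). Then x ∈ B ∩ Y, from which x ∈ (B ∩ Y) ∪ (Y ∖ B).

Reverse inclusion. This inclusion fails. Take B = ∅, Y = {1}; then 1 ∈ (B ∩ Y) ∪ (Y ∖ B) but 1 ∉ (B ∩ Y) ∖ (Y ∖ B).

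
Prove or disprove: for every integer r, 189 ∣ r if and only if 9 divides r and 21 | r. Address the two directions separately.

Only the forward implication holds.

(⇒) If 189 ∣ r, write r = 189q. Since 189 = 21·9, r = 9·(21q), so 9 ∣ r; and since 189 = 9·21, r = 21·(9q), so 21 ∣ r.

(⇐) This fails: take r = 63. Both 9 ∣ 63 and 21 ∣ 63, yet 63 is not a multiple of 189 (since 63 = 0·189 + 63), so 189 ∤ 63.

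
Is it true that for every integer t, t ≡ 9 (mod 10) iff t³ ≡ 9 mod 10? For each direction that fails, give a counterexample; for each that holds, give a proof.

Forward direction. Suppose t ≡ 9 (mod 10). Write t = 10j + 9. Then (10j + 9)³ = 1000j³ + 2700j² + 2430j + 729 = 10(100j³ + 270j² + 243j + 72) + 9, so t³ ≡ 9 (mod 10).

Converse. Suppose t³ ≡ 9 (mod 10). The only residue r in {0, …, 9} with r³ ≡ 9 (mod 10) is r = 9, so t ≡ 9 (mod 10).

Equivalent; both directions hold.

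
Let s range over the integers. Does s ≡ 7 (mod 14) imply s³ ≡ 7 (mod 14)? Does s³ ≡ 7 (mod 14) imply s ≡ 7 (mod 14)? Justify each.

Both directions hold; the statement is true.

Forward direction. Suppose s ≡ 7 (mod 14). Write s = 14j + 7. Then (14j + 7)³ = 2744j³ + 4116j² + 2058j + 343 = 14(196j³ + 294j² + 147j + 24) + 7, so s³ ≡ 7 (mod 14).

Converse. Suppose s³ ≡ 7 (mod 14). The only residue r in {0, …, 13} with r³ ≡ 7 (mod 14) is r = 7, so s ≡ 7 (mod 14).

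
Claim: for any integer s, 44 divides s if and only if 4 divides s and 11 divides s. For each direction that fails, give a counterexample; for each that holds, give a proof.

The biconditional holds.

(⟸) Suppose 4 ∣ s and 11 ∣ s. Any common multiple of 4 and 11 is a multiple of their lcm; here gcd(4, 11) = 1, so lcm(4, 11) = 4·11 = 44, so 44 ∣ s.

(⟹) If 44 ∣ s, write s = 44q. Since 44 = 11·4, s = 4·(11q), so 4 ∣ s; and since 44 = 4·11, s = 11·(4q), so 11 ∣ s.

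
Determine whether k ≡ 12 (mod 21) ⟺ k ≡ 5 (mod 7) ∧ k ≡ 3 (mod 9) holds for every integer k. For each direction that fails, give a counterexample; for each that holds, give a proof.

The forward direction fails; the converse holds.

(⟸) If k ≡ 5 (mod 7) and k ≡ 3 (mod 9), then by the Chinese remainder theorem k ≡ 12 (mod 63). Since 12 ≡ 12 (mod 21) and 21 ∣ 63, we get k ≡ 12 (mod 21).

(⟹) This fails: k = 33 gives 33 ≡ 12 (mod 21) but 33 ≡ 6 (mod 9), so the conjunction on the right does not hold.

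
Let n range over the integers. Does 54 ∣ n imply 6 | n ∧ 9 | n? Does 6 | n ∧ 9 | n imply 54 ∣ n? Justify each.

Forward direction. If 54 ∣ n, write n = 54q. Since 54 = 9·6, n = 6·(9q), so 6 ∣ n; and since 54 = 6·9, n = 9·(6q), so 9 ∣ n.

Converse. This fails: take n = 18. Both 6 ∣ 18 and 9 ∣ 18, yet 18 is not a multiple of 54 (since 18 = 0·54 + 18), so 54 ∤ 18.

Not equivalent: only (⇒) holds.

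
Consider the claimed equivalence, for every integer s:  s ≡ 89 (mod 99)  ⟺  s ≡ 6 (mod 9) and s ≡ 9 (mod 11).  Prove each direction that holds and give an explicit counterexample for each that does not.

Neither direction holds.

[⇒] This fails: s = 89 gives 89 ≡ 89 (mod 99) but 89 ≡ 8 (mod 9), so the conjunction on the right does not hold.

[⇐] This fails: s = 42 satisfies both congruences on the right (42 ≡ 6 mod 9 and 42 ≡ 9 mod 11) yet 42 ≡ 42 (mod 99), not 89.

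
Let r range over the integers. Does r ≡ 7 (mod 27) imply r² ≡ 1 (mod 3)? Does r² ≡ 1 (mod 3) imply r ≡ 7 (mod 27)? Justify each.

Forward direction. Suppose r ≡ 7 (mod 27). Then r² ≡ 7² = 49 (mod 27), and since 3 ∣ 27, also r² ≡ 1 (mod 3).

Converse. This fails: take r = 1. Then 1² = 1 ≡ 1 (mod 3), yet 1 ≡ 1 (mod 27), not 7.

Only the forward direction holds.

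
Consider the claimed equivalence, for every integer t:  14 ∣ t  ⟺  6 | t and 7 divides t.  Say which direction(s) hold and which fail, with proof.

(⇐) Suppose 6 ∣ t and 7 ∣ t. Any common multiple of 6 and 7 is a multiple of their lcm; here gcd(6, 7) = 1, so lcm(6, 7) = 6·7 = 42, so 42 ∣ t. Since 14 ∣ 42, it follows that 14 ∣ t.

(⇒) This fails: take t = 14. Certainly 14 ∣ 14, but 6 ∤ 14.

Only the reverse direction holds.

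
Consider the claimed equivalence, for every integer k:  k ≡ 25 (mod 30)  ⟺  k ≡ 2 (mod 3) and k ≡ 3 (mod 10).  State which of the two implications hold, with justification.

(→) This fails: k = 25 gives 25 ≡ 25 (mod 30) but 25 ≡ 1 (mod 3), so the conjunction on the right does not hold.

(←) This fails: k = 23 satisfies both congruences on the right (23 ≡ 2 mod 3 and 23 ≡ 3 mod 10) yet 23 ≡ 23 (mod 30), not 25.

Neither implication holds.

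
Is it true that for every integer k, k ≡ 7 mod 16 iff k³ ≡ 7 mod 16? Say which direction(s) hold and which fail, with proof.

(⟹) Suppose k ≡ 7 mod 16. Write k = 16j + 7. Then (16j + 7)³ = 4096j³ + 5376j² + 2352j + 343 = 16(256j³ + 336j² + 147j + 21) + 7, so k³ ≡ 7 (mod 16).

(⟸) Conversely, suppose k³ ≡ 7 (mod 16). The only residue r in {0, …, 15} with r³ ≡ 7 (mod 16) is r = 7, so k ≡ 7 (mod 16).

Both implications hold.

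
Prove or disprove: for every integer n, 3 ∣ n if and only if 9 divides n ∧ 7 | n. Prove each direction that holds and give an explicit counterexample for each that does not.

Only the reverse direction holds.

Forward direction. This fails: take n = 3. Certainly 3 ∣ 3, but 9 ∤ 3.

Converse. Suppose 9 ∣ n and 7 ∣ n. Any common multiple of 9 and 7 is a multiple of their lcm; here gcd(9, 7) = 1, so lcm(9, 7) = 9·7 = 63, so 63 ∣ n. Since 3 ∣ 63, it follows that 3 ∣ n.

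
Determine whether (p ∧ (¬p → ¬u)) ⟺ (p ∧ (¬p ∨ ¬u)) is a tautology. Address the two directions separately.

(⇒) fails; (⇐) holds.

(→) This fails. Under u = T, p = T, the left side is true but the right side is false.

(←) Assume the antecedent. If u is true, the antecedent cannot hold. If u is false, the antecedent forces (u = F, p = T), and p ∧ (¬p → ¬u) holds there. Either way p ∧ (¬p → ¬u) holds.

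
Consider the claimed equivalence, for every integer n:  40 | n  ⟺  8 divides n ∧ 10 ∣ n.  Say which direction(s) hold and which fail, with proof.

The biconditional holds.

(→) If 40 ∣ n, write n = 40q. Since 40 = 5·8, n = 8·(5q), so 8 ∣ n; and since 40 = 4·10, n = 10·(4q), so 10 ∣ n.

(←) Suppose 8 ∣ n and 10 ∣ n. Any common multiple of 8 and 10 is a multiple of their lcm; here lcm(8, 10) = 8·10/gcd(8, 10) = 80/2 = 40, so 40 ∣ n.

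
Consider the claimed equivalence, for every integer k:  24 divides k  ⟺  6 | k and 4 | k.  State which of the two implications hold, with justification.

Only the forward direction holds.

(⇐) This fails: take k = 12. Both 6 ∣ 12 and 4 ∣ 12, yet 12 is not a multiple of 24 (since 12 = 0·24 + 12), so 24 ∤ 12.

(⇒) If 24 ∣ k, write k = 24q. Since 24 = 4·6, k = 6·(4q), so 6 ∣ k; and since 24 = 6·4, k = 4·(6q), so 4 ∣ k.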